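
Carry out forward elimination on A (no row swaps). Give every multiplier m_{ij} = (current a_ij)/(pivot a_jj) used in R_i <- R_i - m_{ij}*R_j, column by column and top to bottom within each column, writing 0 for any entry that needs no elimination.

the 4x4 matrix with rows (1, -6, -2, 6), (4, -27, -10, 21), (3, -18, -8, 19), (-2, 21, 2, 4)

multipliers: 4, 3, -2, 0, -3, 4

Forward elimination:
R2 <- R2 - (4)*R1:  [  0  -3  -2  -3 ]
R3 <- R3 - (3)*R1:  [  0   0  -2   1 ]
R4 <- R4 - (-2)*R1:  [  0   9  -2  16 ]
R3: entry in column 2 is already 0 -> m_{32} = 0 (no row operation needed)
R4 <- R4 - (-3)*R2:  [  0   0  -8   7 ]
R4 <- R4 - (4)*R3:  [ 0  0  0  3 ]
Multipliers (in order of application): m_{21} = 4, m_{31} = 3, m_{41} = -2, m_{32} = 0, m_{42} = -3, m_{43} = 4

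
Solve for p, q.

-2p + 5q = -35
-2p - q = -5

(5, -5)

Forward elimination on [A|b]:
R2 <- R2 - (1)*R1:  [  0  -6  30 ]
Row echelon form:
[ -2   5  |  -35 ]
[  0  -6  |   30 ]
Back-substitution:
q = (30) / -6 = -5
p = (-35 - (5)*(-5)) / -2 = 5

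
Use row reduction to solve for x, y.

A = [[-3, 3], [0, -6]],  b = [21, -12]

Forward elimination on [A|b]:
Row echelon form:
[ -3   3  |   21 ]
[  0  -6  |  -12 ]
Back-substitution:
y = (-12) / -6 = 2
x = (21 - (3)*(2)) / -3 = -5

(-5, 2)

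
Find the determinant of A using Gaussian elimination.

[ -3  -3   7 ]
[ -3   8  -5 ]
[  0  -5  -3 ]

det(A) = 279

Forward elimination:
R2 <- R2 - (1)*R1:  [   0   11  -12 ]
R3 <- R3 - (-5/11)*R2:  [      0       0  -93/11 ]
Upper-triangular form:
[ -3  -3       7 ]
[  0  11     -12 ]
[  0   0  -93/11 ]
det(A) = (-1)^0 * (-3) * (11) * (-93/11) = 279  (0 row swaps -> sign +1)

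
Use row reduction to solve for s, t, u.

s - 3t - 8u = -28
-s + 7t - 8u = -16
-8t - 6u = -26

Forward elimination on [A|b]:
R2 <- R2 - (-1)*R1:  [   0    4  -16  -44 ]
R3 <- R3 - (-2)*R2:  [    0     0   -38  -114 ]
Row echelon form:
[ 1  -3   -8  |   -28 ]
[ 0   4  -16  |   -44 ]
[ 0   0  -38  |  -114 ]
Back-substitution:
u = (-114) / -38 = 3
t = (-44 - (-16)*(3)) / 4 = 1
s = (-28 - (-3)*(1) - (-8)*(3)) / 1 = -1

(-1, 1, 3)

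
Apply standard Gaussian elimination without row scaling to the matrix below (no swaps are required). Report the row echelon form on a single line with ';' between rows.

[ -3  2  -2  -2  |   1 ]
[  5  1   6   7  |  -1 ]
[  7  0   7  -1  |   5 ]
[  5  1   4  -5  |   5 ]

REF = [-3 2 -2 -2 1; 0 13/3 8/3 11/3 2/3; 0 0 -7/13 -125/13 86/13; 0 0 0 166/7 -130/7]

Forward elimination:
R2 <- R2 - (-5/3)*R1:  [    0  13/3   8/3  11/3   2/3 ]
R3 <- R3 - (-7/3)*R1:  [     0   14/3    7/3  -17/3   22/3 ]
R4 <- R4 - (-5/3)*R1:  [     0   13/3    2/3  -25/3   20/3 ]
R3 <- R3 - (14/13)*R2:  [       0        0    -7/13  -125/13    86/13 ]
R4 <- R4 - (1)*R2:  [   0    0   -2  -12    6 ]
R4 <- R4 - (26/7)*R3:  [      0       0       0   166/7  -130/7 ]
Row echelon form:
[ -3     2     -2       -2  |       1 ]
[  0  13/3    8/3     11/3  |     2/3 ]
[  0     0  -7/13  -125/13  |   86/13 ]
[  0     0      0    166/7  |  -130/7 ]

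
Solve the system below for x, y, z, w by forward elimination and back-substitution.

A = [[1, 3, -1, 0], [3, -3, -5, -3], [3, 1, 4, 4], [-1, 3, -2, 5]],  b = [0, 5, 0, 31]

(-1, -1, -4, 5)

Forward elimination on [A|b]:
R2 <- R2 - (3)*R1:  [   0  -12   -2   -3    5 ]
R3 <- R3 - (3)*R1:  [  0  -8   7   4   0 ]
R4 <- R4 - (-1)*R1:  [  0   6  -3   5  31 ]
R3 <- R3 - (2/3)*R2:  [     0      0   25/3      6  -10/3 ]
R4 <- R4 - (-1/2)*R2:  [    0     0    -4   7/2  67/2 ]
R4 <- R4 - (-12/25)*R3:  [      0       0       0  319/50  319/10 ]
Row echelon form:
[ 1    3    -1       0  |       0 ]
[ 0  -12    -2      -3  |       5 ]
[ 0    0  25/3       6  |   -10/3 ]
[ 0    0     0  319/50  |  319/10 ]
Back-substitution:
w = (319/10) / (319/50) = 5
z = (-10/3 - (6)*(5)) / (25/3) = -4
y = (5 - (-2)*(-4) - (-3)*(5)) / -12 = -1
x = (0 - (3)*(-1) - (-1)*(-4)) / 1 = -1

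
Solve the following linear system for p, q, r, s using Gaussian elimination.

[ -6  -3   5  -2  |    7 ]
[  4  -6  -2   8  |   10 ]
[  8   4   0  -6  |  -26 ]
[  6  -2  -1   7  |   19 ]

Forward elimination on [A|b]:
R2 <- R2 - (-2/3)*R1:  [    0    -8   4/3  20/3  44/3 ]
R3 <- R3 - (-4/3)*R1:  [     0      0   20/3  -26/3  -50/3 ]
R4 <- R4 - (-1)*R1:  [  0  -5   4   5  26 ]
R4 <- R4 - (5/8)*R2:  [     0      0   19/6    5/6  101/6 ]
R4 <- R4 - (19/40)*R3:  [     0      0      0  99/20   99/4 ]
Row echelon form:
[ -6  -3     5     -2  |      7 ]
[  0  -8   4/3   20/3  |   44/3 ]
[  0   0  20/3  -26/3  |  -50/3 ]
[  0   0     0  99/20  |   99/4 ]
Back-substitution:
s = (99/4) / (99/20) = 5
r = (-50/3 - (-26/3)*(5)) / (20/3) = 4
q = (44/3 - (4/3)*(4) - (20/3)*(5)) / -8 = 3
p = (7 - (-3)*(3) - (5)*(4) - (-2)*(5)) / -6 = -1

(-1, 3, 4, 5)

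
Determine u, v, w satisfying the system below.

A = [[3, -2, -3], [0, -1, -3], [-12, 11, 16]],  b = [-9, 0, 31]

(-4, -3, 1)

Forward elimination on [A|b]:
R3 <- R3 - (-4)*R1:  [  0   3   4  -5 ]
R3 <- R3 - (-3)*R2:  [  0   0  -5  -5 ]
Row echelon form:
[ 3  -2  -3  |  -9 ]
[ 0  -1  -3  |   0 ]
[ 0   0  -5  |  -5 ]
Back-substitution:
w = (-5) / -5 = 1
v = (0 - (-3)*(1)) / -1 = -3
u = (-9 - (-2)*(-3) - (-3)*(1)) / 3 = -4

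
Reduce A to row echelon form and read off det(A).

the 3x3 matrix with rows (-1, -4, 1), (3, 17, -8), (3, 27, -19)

Forward elimination:
R2 <- R2 - (-3)*R1:  [  0   5  -5 ]
R3 <- R3 - (-3)*R1:  [   0   15  -16 ]
R3 <- R3 - (3)*R2:  [  0   0  -1 ]
Upper-triangular form:
[ -1  -4   1 ]
[  0   5  -5 ]
[  0   0  -1 ]
det(A) = (-1)^0 * (-1) * (5) * (-1) = 5  (0 row swaps -> sign +1)

det(A) = 5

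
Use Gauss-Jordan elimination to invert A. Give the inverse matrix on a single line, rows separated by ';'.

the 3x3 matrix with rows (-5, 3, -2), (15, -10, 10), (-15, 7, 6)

Gauss-Jordan on [A | I]:
R1 <- (1/-5)*R1:  [    1  -3/5   2/5  |  -1/5     0     0 ]
R2 <- R2 - (15)*R1:  [  0  -1   4  |   3   1   0 ]
R3 <- R3 - (-15)*R1:  [  0  -2  12  |  -3   0   1 ]
R2 <- (1/-1)*R2:  [  0   1  -4  |  -3  -1   0 ]
R1 <- R1 - (-3/5)*R2:  [    1     0    -2  |    -2  -3/5     0 ]
R3 <- R3 - (-2)*R2:  [  0   0   4  |  -9  -2   1 ]
R3 <- (1/4)*R3:  [    0     0     1  |  -9/4  -1/2   1/4 ]
R1 <- R1 - (-2)*R3:  [     1      0      0  |  -13/2   -8/5    1/2 ]
R2 <- R2 - (-4)*R3:  [   0    1    0  |  -12   -3    1 ]
Right block of [I | A^{-1}] is the inverse:
[ -13/2  -8/5  1/2 ]
[   -12    -3    1 ]
[  -9/4  -1/2  1/4 ]

inverse = [-13/2 -8/5 1/2; -12 -3 1; -9/4 -1/2 1/4]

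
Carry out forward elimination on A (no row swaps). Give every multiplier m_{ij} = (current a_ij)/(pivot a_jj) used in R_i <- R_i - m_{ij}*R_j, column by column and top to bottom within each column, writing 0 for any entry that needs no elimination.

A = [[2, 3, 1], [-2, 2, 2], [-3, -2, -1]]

Forward elimination:
R2 <- R2 - (-1)*R1:  [ 0  5  3 ]
R3 <- R3 - (-3/2)*R1:  [   0  5/2  1/2 ]
R3 <- R3 - (1/2)*R2:  [  0   0  -1 ]
Multipliers (in order of application): m_{21} = -1, m_{31} = -3/2, m_{32} = 1/2

multipliers: -1, -3/2, 1/2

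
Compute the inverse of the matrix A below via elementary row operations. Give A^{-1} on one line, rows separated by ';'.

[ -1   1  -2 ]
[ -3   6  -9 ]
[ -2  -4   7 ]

Gauss-Jordan on [A | I]:
R1 <- (1/-1)*R1:  [  1  -1   2  |  -1   0   0 ]
R2 <- R2 - (-3)*R1:  [  0   3  -3  |  -3   1   0 ]
R3 <- R3 - (-2)*R1:  [  0  -6  11  |  -2   0   1 ]
R2 <- (1/3)*R2:  [   0    1   -1  |   -1  1/3    0 ]
R1 <- R1 - (-1)*R2:  [   1    0    1  |   -2  1/3    0 ]
R3 <- R3 - (-6)*R2:  [  0   0   5  |  -8   2   1 ]
R3 <- (1/5)*R3:  [    0     0     1  |  -8/5   2/5   1/5 ]
R1 <- R1 - (1)*R3:  [     1      0      0  |   -2/5  -1/15   -1/5 ]
R2 <- R2 - (-1)*R3:  [     0      1      0  |  -13/5  11/15    1/5 ]
Right block of [I | A^{-1}] is the inverse:
[  -2/5  -1/15  -1/5 ]
[ -13/5  11/15   1/5 ]
[  -8/5    2/5   1/5 ]

inverse = [-2/5 -1/15 -1/5; -13/5 11/15 1/5; -8/5 2/5 1/5]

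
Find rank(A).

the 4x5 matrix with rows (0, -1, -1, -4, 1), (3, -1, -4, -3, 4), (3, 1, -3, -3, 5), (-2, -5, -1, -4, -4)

Row reduction:
R1 <-> R2   (pivot in column 1 was zero)
[  3  -1  -4  -3   4 ]
[  0  -1  -1  -4   1 ]
[  3   1  -3  -3   5 ]
[ -2  -5  -1  -4  -4 ]
R3 <- R3 - (1)*R1:  [ 0  2  1  0  1 ]
R4 <- R4 - (-2/3)*R1:  [     0  -17/3  -11/3     -6   -4/3 ]
R3 <- R3 - (-2)*R2:  [  0   0  -1  -8   3 ]
R4 <- R4 - (17/3)*R2:  [    0     0     2  50/3    -7 ]
R4 <- R4 - (-2)*R3:  [   0    0    0  2/3   -1 ]
Row echelon form:
[ 3  -1  -4   -3   4 ]
[ 0  -1  -1   -4   1 ]
[ 0   0  -1   -8   3 ]
[ 0   0   0  2/3  -1 ]
Nonzero rows / pivot columns: 4

rank(A) = 4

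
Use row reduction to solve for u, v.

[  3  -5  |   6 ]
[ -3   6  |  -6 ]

Forward elimination on [A|b]:
R2 <- R2 - (-1)*R1:  [ 0  1  0 ]
Row echelon form:
[ 3  -5  |  6 ]
[ 0   1  |  0 ]
Back-substitution:
v = (0) / 1 = 0
u = (6 - (-5)*(0)) / 3 = 2

(2, 0)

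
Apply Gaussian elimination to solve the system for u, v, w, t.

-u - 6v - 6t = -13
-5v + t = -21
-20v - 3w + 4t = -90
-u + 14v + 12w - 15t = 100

Forward elimination on [A|b]:
R4 <- R4 - (1)*R1:  [   0   20   12   -9  113 ]
R3 <- R3 - (4)*R2:  [  0   0  -3   0  -6 ]
R4 <- R4 - (-4)*R2:  [  0   0  12  -5  29 ]
R4 <- R4 - (-4)*R3:  [  0   0   0  -5   5 ]
Row echelon form:
[ -1  -6   0  -6  |  -13 ]
[  0  -5   0   1  |  -21 ]
[  0   0  -3   0  |   -6 ]
[  0   0   0  -5  |    5 ]
Back-substitution:
t = (5) / -5 = -1
w = (-6) / -3 = 2
v = (-21 - (1)*(-1)) / -5 = 4
u = (-13 - (-6)*(4) - (-6)*(-1)) / -1 = -5

(-5, 4, 2, -1)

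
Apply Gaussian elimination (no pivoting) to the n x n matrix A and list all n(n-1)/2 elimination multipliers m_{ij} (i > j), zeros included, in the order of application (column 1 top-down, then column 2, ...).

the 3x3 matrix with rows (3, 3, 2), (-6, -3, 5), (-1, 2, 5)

Forward elimination:
R2 <- R2 - (-2)*R1:  [ 0  3  9 ]
R3 <- R3 - (-1/3)*R1:  [    0     3  17/3 ]
R3 <- R3 - (1)*R2:  [     0      0  -10/3 ]
Multipliers (in order of application): m_{21} = -2, m_{31} = -1/3, m_{32} = 1

multipliers: -2, -1/3, 1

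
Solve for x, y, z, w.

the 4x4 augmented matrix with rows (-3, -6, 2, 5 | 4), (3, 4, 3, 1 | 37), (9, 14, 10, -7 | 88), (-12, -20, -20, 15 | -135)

Forward elimination on [A|b]:
R2 <- R2 - (-1)*R1:  [  0  -2   5   6  41 ]
R3 <- R3 - (-3)*R1:  [   0   -4   16    8  100 ]
R4 <- R4 - (4)*R1:  [    0     4   -28    -5  -151 ]
R3 <- R3 - (2)*R2:  [  0   0   6  -4  18 ]
R4 <- R4 - (-2)*R2:  [   0    0  -18    7  -69 ]
R4 <- R4 - (-3)*R3:  [   0    0    0   -5  -15 ]
Row echelon form:
[ -3  -6  2   5  |    4 ]
[  0  -2  5   6  |   41 ]
[  0   0  6  -4  |   18 ]
[  0   0  0  -5  |  -15 ]
Back-substitution:
w = (-15) / -5 = 3
z = (18 - (-4)*(3)) / 6 = 5
y = (41 - (5)*(5) - (6)*(3)) / -2 = 1
x = (4 - (-6)*(1) - (2)*(5) - (5)*(3)) / -3 = 5

(5, 1, 5, 3)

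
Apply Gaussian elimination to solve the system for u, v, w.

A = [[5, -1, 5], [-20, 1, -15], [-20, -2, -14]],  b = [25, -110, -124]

Forward elimination on [A|b]:
R2 <- R2 - (-4)*R1:  [   0   -3    5  -10 ]
R3 <- R3 - (-4)*R1:  [   0   -6    6  -24 ]
R3 <- R3 - (2)*R2:  [  0   0  -4  -4 ]
Row echelon form:
[ 5  -1   5  |   25 ]
[ 0  -3   5  |  -10 ]
[ 0   0  -4  |   -4 ]
Back-substitution:
w = (-4) / -4 = 1
v = (-10 - (5)*(1)) / -3 = 5
u = (25 - (-1)*(5) - (5)*(1)) / 5 = 5

(5, 5, 1)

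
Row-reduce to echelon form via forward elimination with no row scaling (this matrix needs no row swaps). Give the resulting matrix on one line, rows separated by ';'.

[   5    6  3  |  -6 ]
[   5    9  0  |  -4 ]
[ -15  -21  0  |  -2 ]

REF = [5 6 3 -6; 0 3 -3 2; 0 0 6 -18]

Forward elimination:
R2 <- R2 - (1)*R1:  [  0   3  -3   2 ]
R3 <- R3 - (-3)*R1:  [   0   -3    9  -20 ]
R3 <- R3 - (-1)*R2:  [   0    0    6  -18 ]
Row echelon form:
[ 5  6   3  |   -6 ]
[ 0  3  -3  |    2 ]
[ 0  0   6  |  -18 ]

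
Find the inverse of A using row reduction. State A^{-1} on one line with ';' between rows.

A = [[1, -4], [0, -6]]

inverse = [1 -2/3; 0 -1/6]

Gauss-Jordan on [A | I]:
R2 <- (1/-6)*R2:  [    0     1  |     0  -1/6 ]
R1 <- R1 - (-4)*R2:  [    1     0  |     1  -2/3 ]
Right block of [I | A^{-1}] is the inverse:
[ 1  -2/3 ]
[ 0  -1/6 ]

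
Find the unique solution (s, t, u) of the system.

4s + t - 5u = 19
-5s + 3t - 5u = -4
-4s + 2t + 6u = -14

(3, 2, -1)

Forward elimination on [A|b]:
R2 <- R2 - (-5/4)*R1:  [     0   17/4  -45/4   79/4 ]
R3 <- R3 - (-1)*R1:  [ 0  3  1  5 ]
R3 <- R3 - (12/17)*R2:  [       0        0   152/17  -152/17 ]
Row echelon form:
[ 4     1      -5  |       19 ]
[ 0  17/4   -45/4  |     79/4 ]
[ 0     0  152/17  |  -152/17 ]
Back-substitution:
u = (-152/17) / (152/17) = -1
t = (79/4 - (-45/4)*(-1)) / (17/4) = 2
s = (19 - (1)*(2) - (-5)*(-1)) / 4 = 3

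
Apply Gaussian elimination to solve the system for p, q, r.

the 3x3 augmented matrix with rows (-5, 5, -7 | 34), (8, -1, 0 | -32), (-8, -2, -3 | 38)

Forward elimination on [A|b]:
R2 <- R2 - (-8/5)*R1:  [     0      7  -56/5  112/5 ]
R3 <- R3 - (8/5)*R1:  [     0    -10   41/5  -82/5 ]
R3 <- R3 - (-10/7)*R2:  [     0      0  -39/5   78/5 ]
Row echelon form:
[ -5  5     -7  |     34 ]
[  0  7  -56/5  |  112/5 ]
[  0  0  -39/5  |   78/5 ]
Back-substitution:
r = (78/5) / (-39/5) = -2
q = (112/5 - (-56/5)*(-2)) / 7 = 0
p = (34 - (5)*(0) - (-7)*(-2)) / -5 = -4

(-4, 0, -2)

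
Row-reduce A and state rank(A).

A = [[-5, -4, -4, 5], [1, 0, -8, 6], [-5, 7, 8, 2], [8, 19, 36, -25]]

rank(A) = 3

Row reduction:
R2 <- R2 - (-1/5)*R1:  [     0   -4/5  -44/5      7 ]
R3 <- R3 - (1)*R1:  [  0  11  12  -3 ]
R4 <- R4 - (-8/5)*R1:  [     0   63/5  148/5    -17 ]
R3 <- R3 - (-55/4)*R2:  [     0      0   -109  373/4 ]
R4 <- R4 - (-63/4)*R2:  [     0      0   -109  373/4 ]
R4 <- R4 - (1)*R3:  [ 0  0  0  0 ]
Row echelon form:
[ -5    -4     -4      5 ]
[  0  -4/5  -44/5      7 ]
[  0     0   -109  373/4 ]
[  0     0      0      0 ]
Nonzero rows / pivot columns: 3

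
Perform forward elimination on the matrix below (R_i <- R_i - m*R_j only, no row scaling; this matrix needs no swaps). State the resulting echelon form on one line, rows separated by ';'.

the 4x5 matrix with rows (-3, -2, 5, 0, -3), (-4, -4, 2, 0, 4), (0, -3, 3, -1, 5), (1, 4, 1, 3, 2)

Forward elimination:
R2 <- R2 - (4/3)*R1:  [     0   -4/3  -14/3      0      8 ]
R4 <- R4 - (-1/3)*R1:  [    0  10/3   8/3     3     1 ]
R3 <- R3 - (9/4)*R2:  [    0     0  27/2    -1   -13 ]
R4 <- R4 - (-5/2)*R2:  [  0   0  -9   3  21 ]
R4 <- R4 - (-2/3)*R3:  [    0     0     0   7/3  37/3 ]
Row echelon form:
[ -3    -2      5    0    -3 ]
[  0  -4/3  -14/3    0     8 ]
[  0     0   27/2   -1   -13 ]
[  0     0      0  7/3  37/3 ]

REF = [-3 -2 5 0 -3; 0 -4/3 -14/3 0 8; 0 0 27/2 -1 -13; 0 0 0 7/3 37/3]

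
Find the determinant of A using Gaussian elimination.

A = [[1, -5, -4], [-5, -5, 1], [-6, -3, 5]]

det(A) = -57

Forward elimination:
R2 <- R2 - (-5)*R1:  [   0  -30  -19 ]
R3 <- R3 - (-6)*R1:  [   0  -33  -19 ]
R3 <- R3 - (11/10)*R2:  [     0      0  19/10 ]
Upper-triangular form:
[ 1   -5     -4 ]
[ 0  -30    -19 ]
[ 0    0  19/10 ]
det(A) = (-1)^0 * (1) * (-30) * (19/10) = -57  (0 row swaps -> sign +1)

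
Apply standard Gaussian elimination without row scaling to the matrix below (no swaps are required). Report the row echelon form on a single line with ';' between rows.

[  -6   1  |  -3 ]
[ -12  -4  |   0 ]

REF = [-6 1 -3; 0 -6 6]

Forward elimination:
R2 <- R2 - (2)*R1:  [  0  -6   6 ]
Row echelon form:
[ -6   1  |  -3 ]
[  0  -6  |   6 ]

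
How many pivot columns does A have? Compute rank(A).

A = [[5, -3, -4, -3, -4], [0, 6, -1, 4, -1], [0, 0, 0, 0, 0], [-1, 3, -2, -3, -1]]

rank(A) = 3

Row reduction:
R4 <- R4 - (-1/5)*R1:  [     0   12/5  -14/5  -18/5   -9/5 ]
R4 <- R4 - (2/5)*R2:  [     0      0  -12/5  -26/5   -7/5 ]
R3 <-> R4   (pivot in column 3 was zero)
[ 5  -3     -4     -3    -4 ]
[ 0   6     -1      4    -1 ]
[ 0   0  -12/5  -26/5  -7/5 ]
[ 0   0      0      0     0 ]
Row echelon form:
[ 5  -3     -4     -3    -4 ]
[ 0   6     -1      4    -1 ]
[ 0   0  -12/5  -26/5  -7/5 ]
[ 0   0      0      0     0 ]
Nonzero rows / pivot columns: 3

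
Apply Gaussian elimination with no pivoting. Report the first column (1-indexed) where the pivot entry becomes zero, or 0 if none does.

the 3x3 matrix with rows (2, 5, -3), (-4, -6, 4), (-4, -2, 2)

first zero-pivot column = 3

Naive forward elimination:
R2 <- R2 - (-2)*R1:  [  0   4  -2 ]
R3 <- R3 - (-2)*R1:  [  0   8  -4 ]
R3 <- R3 - (2)*R2:  [ 0  0  0 ]
Matrix at this point:
[ 2  5  -3 ]
[ 0  4  -2 ]
[ 0  0   0 ]
Pivot entry (3,3) in the last row is zero and there are no rows below to swap with -> zero pivot in column 3 (A is singular).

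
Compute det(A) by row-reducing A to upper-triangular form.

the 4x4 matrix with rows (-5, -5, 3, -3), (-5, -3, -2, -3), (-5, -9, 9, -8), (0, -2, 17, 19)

Forward elimination:
R2 <- R2 - (1)*R1:  [  0   2  -5   0 ]
R3 <- R3 - (1)*R1:  [  0  -4   6  -5 ]
R3 <- R3 - (-2)*R2:  [  0   0  -4  -5 ]
R4 <- R4 - (-1)*R2:  [  0   0  12  19 ]
R4 <- R4 - (-3)*R3:  [ 0  0  0  4 ]
Upper-triangular form:
[ -5  -5   3  -3 ]
[  0   2  -5   0 ]
[  0   0  -4  -5 ]
[  0   0   0   4 ]
det(A) = (-1)^0 * (-5) * (2) * (-4) * (4) = 160  (0 row swaps -> sign +1)

det(A) = 160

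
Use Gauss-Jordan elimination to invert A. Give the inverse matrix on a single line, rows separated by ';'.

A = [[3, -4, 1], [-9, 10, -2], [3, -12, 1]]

Gauss-Jordan on [A | I]:
R1 <- (1/3)*R1:  [    1  -4/3   1/3  |   1/3     0     0 ]
R2 <- R2 - (-9)*R1:  [  0  -2   1  |   3   1   0 ]
R3 <- R3 - (3)*R1:  [  0  -8   0  |  -1   0   1 ]
R2 <- (1/-2)*R2:  [    0     1  -1/2  |  -3/2  -1/2     0 ]
R1 <- R1 - (-4/3)*R2:  [    1     0  -1/3  |  -5/3  -2/3     0 ]
R3 <- R3 - (-8)*R2:  [   0    0   -4  |  -13   -4    1 ]
R3 <- (1/-4)*R3:  [    0     0     1  |  13/4     1  -1/4 ]
R1 <- R1 - (-1/3)*R3:  [     1      0      0  |  -7/12   -1/3  -1/12 ]
R2 <- R2 - (-1/2)*R3:  [    0     1     0  |   1/8     0  -1/8 ]
Right block of [I | A^{-1}] is the inverse:
[ -7/12  -1/3  -1/12 ]
[   1/8     0   -1/8 ]
[  13/4     1   -1/4 ]

inverse = [-7/12 -1/3 -1/12; 1/8 0 -1/8; 13/4 1 -1/4]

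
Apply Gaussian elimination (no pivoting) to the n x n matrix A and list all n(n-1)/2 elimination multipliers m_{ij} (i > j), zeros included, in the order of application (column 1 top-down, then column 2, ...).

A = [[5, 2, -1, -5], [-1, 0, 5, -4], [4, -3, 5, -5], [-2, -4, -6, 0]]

Forward elimination:
R2 <- R2 - (-1/5)*R1:  [    0   2/5  24/5    -5 ]
R3 <- R3 - (4/5)*R1:  [     0  -23/5   29/5     -1 ]
R4 <- R4 - (-2/5)*R1:  [     0  -16/5  -32/5     -2 ]
R3 <- R3 - (-23/2)*R2:  [      0       0      61  -117/2 ]
R4 <- R4 - (-8)*R2:  [   0    0   32  -42 ]
R4 <- R4 - (32/61)*R3:  [       0        0        0  -690/61 ]
Multipliers (in order of application): m_{21} = -1/5, m_{31} = 4/5, m_{41} = -2/5, m_{32} = -23/2, m_{42} = -8, m_{43} = 32/61

multipliers: -1/5, 4/5, -2/5, -23/2, -8, 32/61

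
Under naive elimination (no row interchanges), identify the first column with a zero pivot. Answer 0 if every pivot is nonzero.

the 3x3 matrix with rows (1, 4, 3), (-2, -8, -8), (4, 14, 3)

Naive forward elimination:
R2 <- R2 - (-2)*R1:  [  0   0  -2 ]
R3 <- R3 - (4)*R1:  [  0  -2  -9 ]
Matrix at this point:
[ 1   4   3 ]
[ 0   0  -2 ]
[ 0  -2  -9 ]
Pivot entry (2,2) is zero but row 3 has -2 in column 2 -> naive elimination stops; a row interchange (e.g. R2 <-> R3) would be required here.

first zero-pivot column = 2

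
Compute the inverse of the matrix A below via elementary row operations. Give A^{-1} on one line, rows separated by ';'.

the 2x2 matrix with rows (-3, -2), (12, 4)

Gauss-Jordan on [A | I]:
R1 <- (1/-3)*R1:  [    1   2/3  |  -1/3     0 ]
R2 <- R2 - (12)*R1:  [  0  -4  |   4   1 ]
R2 <- (1/-4)*R2:  [    0     1  |    -1  -1/4 ]
R1 <- R1 - (2/3)*R2:  [   1    0  |  1/3  1/6 ]
Right block of [I | A^{-1}] is the inverse:
[ 1/3   1/6 ]
[  -1  -1/4 ]

inverse = [1/3 1/6; -1 -1/4]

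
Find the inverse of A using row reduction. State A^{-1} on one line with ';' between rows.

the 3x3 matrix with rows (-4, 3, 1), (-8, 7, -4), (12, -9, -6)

inverse = [-13/2 3/4 -19/12; -8 1 -2; -1 0 -1/3]

Gauss-Jordan on [A | I]:
R1 <- (1/-4)*R1:  [    1  -3/4  -1/4  |  -1/4     0     0 ]
R2 <- R2 - (-8)*R1:  [  0   1  -6  |  -2   1   0 ]
R3 <- R3 - (12)*R1:  [  0   0  -3  |   3   0   1 ]
R1 <- R1 - (-3/4)*R2:  [     1      0  -19/4  |   -7/4    3/4      0 ]
R3 <- (1/-3)*R3:  [    0     0     1  |    -1     0  -1/3 ]
R1 <- R1 - (-19/4)*R3:  [      1       0       0  |   -13/2     3/4  -19/12 ]
R2 <- R2 - (-6)*R3:  [  0   1   0  |  -8   1  -2 ]
Right block of [I | A^{-1}] is the inverse:
[ -13/2  3/4  -19/12 ]
[    -8    1      -2 ]
[    -1    0    -1/3 ]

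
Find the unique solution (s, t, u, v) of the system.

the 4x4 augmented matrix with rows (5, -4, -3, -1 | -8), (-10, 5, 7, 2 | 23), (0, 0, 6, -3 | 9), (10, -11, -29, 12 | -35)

Forward elimination on [A|b]:
R2 <- R2 - (-2)*R1:  [  0  -3   1   0   7 ]
R4 <- R4 - (2)*R1:  [   0   -3  -23   14  -19 ]
R4 <- R4 - (1)*R2:  [   0    0  -24   14  -26 ]
R4 <- R4 - (-4)*R3:  [  0   0   0   2  10 ]
Row echelon form:
[ 5  -4  -3  -1  |  -8 ]
[ 0  -3   1   0  |   7 ]
[ 0   0   6  -3  |   9 ]
[ 0   0   0   2  |  10 ]
Back-substitution:
v = (10) / 2 = 5
u = (9 - (-3)*(5)) / 6 = 4
t = (7 - (1)*(4)) / -3 = -1
s = (-8 - (-4)*(-1) - (-3)*(4) - (-1)*(5)) / 5 = 1

(1, -1, 4, 5)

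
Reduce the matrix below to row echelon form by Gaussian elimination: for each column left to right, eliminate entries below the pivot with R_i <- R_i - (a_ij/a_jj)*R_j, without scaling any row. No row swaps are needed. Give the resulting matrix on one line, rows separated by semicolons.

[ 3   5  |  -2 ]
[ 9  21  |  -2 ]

Forward elimination:
R2 <- R2 - (3)*R1:  [ 0  6  4 ]
Row echelon form:
[ 3  5  |  -2 ]
[ 0  6  |   4 ]

REF = [3 5 -2; 0 6 4]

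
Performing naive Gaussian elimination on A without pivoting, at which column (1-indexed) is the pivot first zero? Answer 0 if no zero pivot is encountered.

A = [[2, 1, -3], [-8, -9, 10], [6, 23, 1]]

Naive forward elimination:
R2 <- R2 - (-4)*R1:  [  0  -5  -2 ]
R3 <- R3 - (3)*R1:  [  0  20  10 ]
R3 <- R3 - (-4)*R2:  [ 0  0  2 ]
All pivots nonzero; naive elimination completes without hitting a zero pivot.

first zero-pivot column = 0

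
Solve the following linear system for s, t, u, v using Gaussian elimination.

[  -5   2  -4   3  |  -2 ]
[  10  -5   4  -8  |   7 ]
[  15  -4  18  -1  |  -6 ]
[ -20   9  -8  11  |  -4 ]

Forward elimination on [A|b]:
R2 <- R2 - (-2)*R1:  [  0  -1  -4  -2   3 ]
R3 <- R3 - (-3)*R1:  [   0    2    6    8  -12 ]
R4 <- R4 - (4)*R1:  [  0   1   8  -1   4 ]
R3 <- R3 - (-2)*R2:  [  0   0  -2   4  -6 ]
R4 <- R4 - (-1)*R2:  [  0   0   4  -3   7 ]
R4 <- R4 - (-2)*R3:  [  0   0   0   5  -5 ]
Row echelon form:
[ -5   2  -4   3  |  -2 ]
[  0  -1  -4  -2  |   3 ]
[  0   0  -2   4  |  -6 ]
[  0   0   0   5  |  -5 ]
Back-substitution:
v = (-5) / 5 = -1
u = (-6 - (4)*(-1)) / -2 = 1
t = (3 - (-4)*(1) - (-2)*(-1)) / -1 = -5
s = (-2 - (2)*(-5) - (-4)*(1) - (3)*(-1)) / -5 = -3

(-3, -5, 1, -1)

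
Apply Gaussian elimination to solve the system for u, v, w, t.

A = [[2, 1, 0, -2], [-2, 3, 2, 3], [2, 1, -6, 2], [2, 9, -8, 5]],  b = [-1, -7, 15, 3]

Forward elimination on [A|b]:
R2 <- R2 - (-1)*R1:  [  0   4   2   1  -8 ]
R3 <- R3 - (1)*R1:  [  0   0  -6   4  16 ]
R4 <- R4 - (1)*R1:  [  0   8  -8   7   4 ]
R4 <- R4 - (2)*R2:  [   0    0  -12    5   20 ]
R4 <- R4 - (2)*R3:  [   0    0    0   -3  -12 ]
Row echelon form:
[ 2  1   0  -2  |   -1 ]
[ 0  4   2   1  |   -8 ]
[ 0  0  -6   4  |   16 ]
[ 0  0   0  -3  |  -12 ]
Back-substitution:
t = (-12) / -3 = 4
w = (16 - (4)*(4)) / -6 = 0
v = (-8 - (2)*(0) - (1)*(4)) / 4 = -3
u = (-1 - (1)*(-3) - (-2)*(4)) / 2 = 5

(5, -3, 0, 4)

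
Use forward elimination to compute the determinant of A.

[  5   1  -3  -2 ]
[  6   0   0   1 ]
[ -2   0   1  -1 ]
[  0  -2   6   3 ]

det(A) = 16

Forward elimination:
R2 <- R2 - (6/5)*R1:  [    0  -6/5  18/5  17/5 ]
R3 <- R3 - (-2/5)*R1:  [    0   2/5  -1/5  -9/5 ]
R3 <- R3 - (-1/3)*R2:  [    0     0     1  -2/3 ]
R4 <- R4 - (5/3)*R2:  [    0     0     0  -8/3 ]
Upper-triangular form:
[ 5     1    -3    -2 ]
[ 0  -6/5  18/5  17/5 ]
[ 0     0     1  -2/3 ]
[ 0     0     0  -8/3 ]
det(A) = (-1)^0 * (5) * (-6/5) * (1) * (-8/3) = 16  (0 row swaps -> sign +1)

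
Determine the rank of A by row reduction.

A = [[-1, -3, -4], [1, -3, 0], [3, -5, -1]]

Row reduction:
R2 <- R2 - (-1)*R1:  [  0  -6  -4 ]
R3 <- R3 - (-3)*R1:  [   0  -14  -13 ]
R3 <- R3 - (7/3)*R2:  [     0      0  -11/3 ]
Row echelon form:
[ -1  -3     -4 ]
[  0  -6     -4 ]
[  0   0  -11/3 ]
Nonzero rows / pivot columns: 3

rank(A) = 3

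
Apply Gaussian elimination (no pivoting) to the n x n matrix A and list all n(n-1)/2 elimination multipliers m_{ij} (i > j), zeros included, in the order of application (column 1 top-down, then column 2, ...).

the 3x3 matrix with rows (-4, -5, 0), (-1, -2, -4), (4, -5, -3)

multipliers: 1/4, -1, 40/3

Forward elimination:
R2 <- R2 - (1/4)*R1:  [    0  -3/4    -4 ]
R3 <- R3 - (-1)*R1:  [   0  -10   -3 ]
R3 <- R3 - (40/3)*R2:  [     0      0  151/3 ]
Multipliers (in order of application): m_{21} = 1/4, m_{31} = -1, m_{32} = 40/3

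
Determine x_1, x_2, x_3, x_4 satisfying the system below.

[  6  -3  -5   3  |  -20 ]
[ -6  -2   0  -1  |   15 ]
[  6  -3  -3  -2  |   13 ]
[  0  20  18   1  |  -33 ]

(0, -5, 4, -5)

Forward elimination on [A|b]:
R2 <- R2 - (-1)*R1:  [  0  -5  -5   2  -5 ]
R3 <- R3 - (1)*R1:  [  0   0   2  -5  33 ]
R4 <- R4 - (-4)*R2:  [   0    0   -2    9  -53 ]
R4 <- R4 - (-1)*R3:  [   0    0    0    4  -20 ]
Row echelon form:
[ 6  -3  -5   3  |  -20 ]
[ 0  -5  -5   2  |   -5 ]
[ 0   0   2  -5  |   33 ]
[ 0   0   0   4  |  -20 ]
Back-substitution:
x_4 = (-20) / 4 = -5
x_3 = (33 - (-5)*(-5)) / 2 = 4
x_2 = (-5 - (-5)*(4) - (2)*(-5)) / -5 = -5
x_1 = (-20 - (-3)*(-5) - (-5)*(4) - (3)*(-5)) / 6 = 0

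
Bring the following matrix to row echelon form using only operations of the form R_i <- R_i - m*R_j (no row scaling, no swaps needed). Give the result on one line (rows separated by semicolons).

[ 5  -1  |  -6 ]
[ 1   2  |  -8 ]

REF = [5 -1 -6; 0 11/5 -34/5]

Forward elimination:
R2 <- R2 - (1/5)*R1:  [     0   11/5  -34/5 ]
Row echelon form:
[ 5    -1  |     -6 ]
[ 0  11/5  |  -34/5 ]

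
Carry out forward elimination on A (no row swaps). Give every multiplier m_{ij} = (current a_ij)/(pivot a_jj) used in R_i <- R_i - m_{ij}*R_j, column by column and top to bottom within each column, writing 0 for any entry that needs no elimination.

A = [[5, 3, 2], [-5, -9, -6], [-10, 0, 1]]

multipliers: -1, -2, -1

Forward elimination:
R2 <- R2 - (-1)*R1:  [  0  -6  -4 ]
R3 <- R3 - (-2)*R1:  [ 0  6  5 ]
R3 <- R3 - (-1)*R2:  [ 0  0  1 ]
Multipliers (in order of application): m_{21} = -1, m_{31} = -2, m_{32} = -1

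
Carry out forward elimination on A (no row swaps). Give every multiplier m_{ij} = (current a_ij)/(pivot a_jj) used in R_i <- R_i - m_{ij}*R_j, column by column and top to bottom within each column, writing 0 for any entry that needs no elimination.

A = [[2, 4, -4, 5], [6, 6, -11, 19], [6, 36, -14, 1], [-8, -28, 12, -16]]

Forward elimination:
R2 <- R2 - (3)*R1:  [  0  -6   1   4 ]
R3 <- R3 - (3)*R1:  [   0   24   -2  -14 ]
R4 <- R4 - (-4)*R1:  [   0  -12   -4    4 ]
R3 <- R3 - (-4)*R2:  [ 0  0  2  2 ]
R4 <- R4 - (2)*R2:  [  0   0  -6  -4 ]
R4 <- R4 - (-3)*R3:  [ 0  0  0  2 ]
Multipliers (in order of application): m_{21} = 3, m_{31} = 3, m_{41} = -4, m_{32} = -4, m_{42} = 2, m_{43} = -3

multipliers: 3, 3, -4, -4, 2, -3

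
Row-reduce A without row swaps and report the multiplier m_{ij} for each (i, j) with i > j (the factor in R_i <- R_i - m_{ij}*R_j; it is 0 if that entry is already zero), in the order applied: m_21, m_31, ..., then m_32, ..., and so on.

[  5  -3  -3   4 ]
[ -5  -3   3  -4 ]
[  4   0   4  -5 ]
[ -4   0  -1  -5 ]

multipliers: -1, 4/5, -4/5, -2/5, 2/5, -17/32

Forward elimination:
R2 <- R2 - (-1)*R1:  [  0  -6   0   0 ]
R3 <- R3 - (4/5)*R1:  [     0   12/5   32/5  -41/5 ]
R4 <- R4 - (-4/5)*R1:  [     0  -12/5  -17/5   -9/5 ]
R3 <- R3 - (-2/5)*R2:  [     0      0   32/5  -41/5 ]
R4 <- R4 - (2/5)*R2:  [     0      0  -17/5   -9/5 ]
R4 <- R4 - (-17/32)*R3:  [       0        0        0  -197/32 ]
Multipliers (in order of application): m_{21} = -1, m_{31} = 4/5, m_{41} = -4/5, m_{32} = -2/5, m_{42} = 2/5, m_{43} = -17/32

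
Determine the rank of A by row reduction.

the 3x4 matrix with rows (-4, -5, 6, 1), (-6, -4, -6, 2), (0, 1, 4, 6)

Row reduction:
R2 <- R2 - (3/2)*R1:  [   0  7/2  -15  1/2 ]
R3 <- R3 - (2/7)*R2:  [    0     0  58/7  41/7 ]
Row echelon form:
[ -4   -5     6     1 ]
[  0  7/2   -15   1/2 ]
[  0    0  58/7  41/7 ]
Nonzero rows / pivot columns: 3

rank(A) = 3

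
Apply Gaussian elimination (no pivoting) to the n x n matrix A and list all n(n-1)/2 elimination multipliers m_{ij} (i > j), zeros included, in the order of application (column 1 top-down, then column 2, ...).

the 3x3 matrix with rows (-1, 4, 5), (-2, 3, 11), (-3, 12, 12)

multipliers: 2, 3, 0

Forward elimination:
R2 <- R2 - (2)*R1:  [  0  -5   1 ]
R3 <- R3 - (3)*R1:  [  0   0  -3 ]
R3: entry in column 2 is already 0 -> m_{32} = 0 (no row operation needed)
Multipliers (in order of application): m_{21} = 2, m_{31} = 3, m_{32} = 0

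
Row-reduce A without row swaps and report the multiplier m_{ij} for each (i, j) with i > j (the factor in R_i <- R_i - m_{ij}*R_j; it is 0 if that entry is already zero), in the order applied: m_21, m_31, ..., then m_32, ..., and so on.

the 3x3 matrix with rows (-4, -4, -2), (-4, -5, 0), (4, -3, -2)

multipliers: 1, -1, 7

Forward elimination:
R2 <- R2 - (1)*R1:  [  0  -1   2 ]
R3 <- R3 - (-1)*R1:  [  0  -7  -4 ]
R3 <- R3 - (7)*R2:  [   0    0  -18 ]
Multipliers (in order of application): m_{21} = 1, m_{31} = -1, m_{32} = 7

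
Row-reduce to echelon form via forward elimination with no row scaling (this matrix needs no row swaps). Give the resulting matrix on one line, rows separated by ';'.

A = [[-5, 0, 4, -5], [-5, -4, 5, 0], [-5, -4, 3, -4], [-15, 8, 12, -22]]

REF = [-5 0 4 -5; 0 -4 1 5; 0 0 -2 -4; 0 0 0 -1]

Forward elimination:
R2 <- R2 - (1)*R1:  [  0  -4   1   5 ]
R3 <- R3 - (1)*R1:  [  0  -4  -1   1 ]
R4 <- R4 - (3)*R1:  [  0   8   0  -7 ]
R3 <- R3 - (1)*R2:  [  0   0  -2  -4 ]
R4 <- R4 - (-2)*R2:  [ 0  0  2  3 ]
R4 <- R4 - (-1)*R3:  [  0   0   0  -1 ]
Row echelon form:
[ -5   0   4  -5 ]
[  0  -4   1   5 ]
[  0   0  -2  -4 ]
[  0   0   0  -1 ]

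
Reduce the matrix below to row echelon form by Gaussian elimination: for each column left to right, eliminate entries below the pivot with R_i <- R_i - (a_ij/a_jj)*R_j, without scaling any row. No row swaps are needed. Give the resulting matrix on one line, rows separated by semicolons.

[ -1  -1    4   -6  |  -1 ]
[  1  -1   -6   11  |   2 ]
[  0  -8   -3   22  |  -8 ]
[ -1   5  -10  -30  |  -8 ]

Forward elimination:
R2 <- R2 - (-1)*R1:  [  0  -2  -2   5   1 ]
R4 <- R4 - (1)*R1:  [   0    6  -14  -24   -7 ]
R3 <- R3 - (4)*R2:  [   0    0    5    2  -12 ]
R4 <- R4 - (-3)*R2:  [   0    0  -20   -9   -4 ]
R4 <- R4 - (-4)*R3:  [   0    0    0   -1  -52 ]
Row echelon form:
[ -1  -1   4  -6  |   -1 ]
[  0  -2  -2   5  |    1 ]
[  0   0   5   2  |  -12 ]
[  0   0   0  -1  |  -52 ]

REF = [-1 -1 4 -6 -1; 0 -2 -2 5 1; 0 0 5 2 -12; 0 0 0 -1 -52]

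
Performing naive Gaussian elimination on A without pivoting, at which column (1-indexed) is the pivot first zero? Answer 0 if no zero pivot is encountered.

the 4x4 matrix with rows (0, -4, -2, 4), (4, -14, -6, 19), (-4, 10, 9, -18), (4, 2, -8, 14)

first zero-pivot column = 1

Naive forward elimination:
Pivot entry (1,1) is zero but row 2 has 4 in column 1 -> naive elimination stops; a row interchange (e.g. R1 <-> R2) would be required here.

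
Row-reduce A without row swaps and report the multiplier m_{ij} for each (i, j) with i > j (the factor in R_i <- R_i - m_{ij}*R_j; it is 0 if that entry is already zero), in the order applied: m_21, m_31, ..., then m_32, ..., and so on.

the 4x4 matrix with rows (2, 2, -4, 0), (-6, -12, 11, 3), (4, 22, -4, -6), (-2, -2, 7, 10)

multipliers: -3, 2, -1, -3, 0, 3

Forward elimination:
R2 <- R2 - (-3)*R1:  [  0  -6  -1   3 ]
R3 <- R3 - (2)*R1:  [  0  18   4  -6 ]
R4 <- R4 - (-1)*R1:  [  0   0   3  10 ]
R3 <- R3 - (-3)*R2:  [ 0  0  1  3 ]
R4: entry in column 2 is already 0 -> m_{42} = 0 (no row operation needed)
R4 <- R4 - (3)*R3:  [ 0  0  0  1 ]
Multipliers (in order of application): m_{21} = -3, m_{31} = 2, m_{41} = -1, m_{32} = -3, m_{42} = 0, m_{43} = 3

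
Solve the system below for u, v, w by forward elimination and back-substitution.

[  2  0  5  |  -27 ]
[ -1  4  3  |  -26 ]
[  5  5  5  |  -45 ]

(-1, -3, -5)

Forward elimination on [A|b]:
R2 <- R2 - (-1/2)*R1:  [     0      4   11/2  -79/2 ]
R3 <- R3 - (5/2)*R1:  [     0      5  -15/2   45/2 ]
R3 <- R3 - (5/4)*R2:  [      0       0  -115/8   575/8 ]
Row echelon form:
[ 2  0       5  |    -27 ]
[ 0  4    11/2  |  -79/2 ]
[ 0  0  -115/8  |  575/8 ]
Back-substitution:
w = (575/8) / (-115/8) = -5
v = (-79/2 - (11/2)*(-5)) / 4 = -3
u = (-27 - (5)*(-5)) / 2 = -1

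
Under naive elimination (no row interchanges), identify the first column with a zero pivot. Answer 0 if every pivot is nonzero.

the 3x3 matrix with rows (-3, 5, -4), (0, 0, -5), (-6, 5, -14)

Naive forward elimination:
R3 <- R3 - (2)*R1:  [  0  -5  -6 ]
Matrix at this point:
[ -3   5  -4 ]
[  0   0  -5 ]
[  0  -5  -6 ]
Pivot entry (2,2) is zero but row 3 has -5 in column 2 -> naive elimination stops; a row interchange (e.g. R2 <-> R3) would be required here.

first zero-pivot column = 2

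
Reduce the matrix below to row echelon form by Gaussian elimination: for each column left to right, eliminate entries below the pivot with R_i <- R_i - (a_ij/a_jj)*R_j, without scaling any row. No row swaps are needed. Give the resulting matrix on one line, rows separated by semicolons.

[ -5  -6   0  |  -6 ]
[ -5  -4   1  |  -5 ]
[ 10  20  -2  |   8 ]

REF = [-5 -6 0 -6; 0 2 1 1; 0 0 -6 -8]

Forward elimination:
R2 <- R2 - (1)*R1:  [ 0  2  1  1 ]
R3 <- R3 - (-2)*R1:  [  0   8  -2  -4 ]
R3 <- R3 - (4)*R2:  [  0   0  -6  -8 ]
Row echelon form:
[ -5  -6   0  |  -6 ]
[  0   2   1  |   1 ]
[  0   0  -6  |  -8 ]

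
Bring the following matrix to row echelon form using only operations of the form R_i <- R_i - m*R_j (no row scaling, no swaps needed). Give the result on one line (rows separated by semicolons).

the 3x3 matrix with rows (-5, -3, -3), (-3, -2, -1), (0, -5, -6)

Forward elimination:
R2 <- R2 - (3/5)*R1:  [    0  -1/5   4/5 ]
R3 <- R3 - (25)*R2:  [   0    0  -26 ]
Row echelon form:
[ -5    -3   -3 ]
[  0  -1/5  4/5 ]
[  0     0  -26 ]

REF = [-5 -3 -3; 0 -1/5 4/5; 0 0 -26]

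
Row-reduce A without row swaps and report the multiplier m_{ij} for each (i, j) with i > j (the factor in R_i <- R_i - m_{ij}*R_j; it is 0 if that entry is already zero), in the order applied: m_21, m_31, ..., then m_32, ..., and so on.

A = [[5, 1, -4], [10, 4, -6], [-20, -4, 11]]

multipliers: 2, -4, 0

Forward elimination:
R2 <- R2 - (2)*R1:  [ 0  2  2 ]
R3 <- R3 - (-4)*R1:  [  0   0  -5 ]
R3: entry in column 2 is already 0 -> m_{32} = 0 (no row operation needed)
Multipliers (in order of application): m_{21} = 2, m_{31} = -4, m_{32} = 0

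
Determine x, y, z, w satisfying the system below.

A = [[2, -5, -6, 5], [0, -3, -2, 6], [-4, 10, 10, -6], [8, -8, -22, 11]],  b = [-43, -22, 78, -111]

(-3, 4, 2, -1)

Forward elimination on [A|b]:
R3 <- R3 - (-2)*R1:  [  0   0  -2   4  -8 ]
R4 <- R4 - (4)*R1:  [  0  12   2  -9  61 ]
R4 <- R4 - (-4)*R2:  [   0    0   -6   15  -27 ]
R4 <- R4 - (3)*R3:  [  0   0   0   3  -3 ]
Row echelon form:
[ 2  -5  -6  5  |  -43 ]
[ 0  -3  -2  6  |  -22 ]
[ 0   0  -2  4  |   -8 ]
[ 0   0   0  3  |   -3 ]
Back-substitution:
w = (-3) / 3 = -1
z = (-8 - (4)*(-1)) / -2 = 2
y = (-22 - (-2)*(2) - (6)*(-1)) / -3 = 4
x = (-43 - (-5)*(4) - (-6)*(2) - (5)*(-1)) / 2 = -3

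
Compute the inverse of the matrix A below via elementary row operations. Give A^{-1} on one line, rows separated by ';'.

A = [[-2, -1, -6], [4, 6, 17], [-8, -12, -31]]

inverse = [-3/4 -41/24 -19/24; 1/2 -7/12 -5/12; 0 2/3 1/3]

Gauss-Jordan on [A | I]:
R1 <- (1/-2)*R1:  [    1   1/2     3  |  -1/2     0     0 ]
R2 <- R2 - (4)*R1:  [ 0  4  5  |  2  1  0 ]
R3 <- R3 - (-8)*R1:  [  0  -8  -7  |  -4   0   1 ]
R2 <- (1/4)*R2:  [   0    1  5/4  |  1/2  1/4    0 ]
R1 <- R1 - (1/2)*R2:  [    1     0  19/8  |  -3/4  -1/8     0 ]
R3 <- R3 - (-8)*R2:  [ 0  0  3  |  0  2  1 ]
R3 <- (1/3)*R3:  [   0    0    1  |    0  2/3  1/3 ]
R1 <- R1 - (19/8)*R3:  [      1       0       0  |    -3/4  -41/24  -19/24 ]
R2 <- R2 - (5/4)*R3:  [     0      1      0  |    1/2  -7/12  -5/12 ]
Right block of [I | A^{-1}] is the inverse:
[ -3/4  -41/24  -19/24 ]
[  1/2   -7/12   -5/12 ]
[    0     2/3     1/3 ]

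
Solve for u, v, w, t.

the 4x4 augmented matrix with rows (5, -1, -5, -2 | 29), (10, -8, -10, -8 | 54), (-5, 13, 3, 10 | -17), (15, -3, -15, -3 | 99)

Forward elimination on [A|b]:
R2 <- R2 - (2)*R1:  [  0  -6   0  -4  -4 ]
R3 <- R3 - (-1)*R1:  [  0  12  -2   8  12 ]
R4 <- R4 - (3)*R1:  [  0   0   0   3  12 ]
R3 <- R3 - (-2)*R2:  [  0   0  -2   0   4 ]
Row echelon form:
[ 5  -1  -5  -2  |  29 ]
[ 0  -6   0  -4  |  -4 ]
[ 0   0  -2   0  |   4 ]
[ 0   0   0   3  |  12 ]
Back-substitution:
t = (12) / 3 = 4
w = (4) / -2 = -2
v = (-4 - (-4)*(4)) / -6 = -2
u = (29 - (-1)*(-2) - (-5)*(-2) - (-2)*(4)) / 5 = 5

(5, -2, -2, 4)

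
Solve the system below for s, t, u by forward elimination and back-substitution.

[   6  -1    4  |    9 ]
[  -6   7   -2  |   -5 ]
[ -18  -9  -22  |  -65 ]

Forward elimination on [A|b]:
R2 <- R2 - (-1)*R1:  [ 0  6  2  4 ]
R3 <- R3 - (-3)*R1:  [   0  -12  -10  -38 ]
R3 <- R3 - (-2)*R2:  [   0    0   -6  -30 ]
Row echelon form:
[ 6  -1   4  |    9 ]
[ 0   6   2  |    4 ]
[ 0   0  -6  |  -30 ]
Back-substitution:
u = (-30) / -6 = 5
t = (4 - (2)*(5)) / 6 = -1
s = (9 - (-1)*(-1) - (4)*(5)) / 6 = -2

(-2, -1, 5)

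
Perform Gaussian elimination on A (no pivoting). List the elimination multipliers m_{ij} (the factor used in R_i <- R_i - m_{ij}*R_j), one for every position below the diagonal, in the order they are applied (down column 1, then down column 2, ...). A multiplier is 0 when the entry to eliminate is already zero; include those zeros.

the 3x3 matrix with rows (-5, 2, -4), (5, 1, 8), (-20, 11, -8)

Forward elimination:
R2 <- R2 - (-1)*R1:  [ 0  3  4 ]
R3 <- R3 - (4)*R1:  [ 0  3  8 ]
R3 <- R3 - (1)*R2:  [ 0  0  4 ]
Multipliers (in order of application): m_{21} = -1, m_{31} = 4, m_{32} = 1

multipliers: -1, 4, 1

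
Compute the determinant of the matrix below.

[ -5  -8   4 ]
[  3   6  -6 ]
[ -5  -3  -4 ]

det(A) = -42

Forward elimination:
R2 <- R2 - (-3/5)*R1:  [     0    6/5  -18/5 ]
R3 <- R3 - (1)*R1:  [  0   5  -8 ]
R3 <- R3 - (25/6)*R2:  [ 0  0  7 ]
Upper-triangular form:
[ -5   -8      4 ]
[  0  6/5  -18/5 ]
[  0    0      7 ]
det(A) = (-1)^0 * (-5) * (6/5) * (7) = -42  (0 row swaps -> sign +1)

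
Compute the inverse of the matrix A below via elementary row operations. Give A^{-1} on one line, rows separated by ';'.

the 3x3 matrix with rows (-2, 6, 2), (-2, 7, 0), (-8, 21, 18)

inverse = [-63/4 33/4 7/4; -9/2 5/2 1/2; -7/4 3/4 1/4]

Gauss-Jordan on [A | I]:
R1 <- (1/-2)*R1:  [    1    -3    -1  |  -1/2     0     0 ]
R2 <- R2 - (-2)*R1:  [  0   1  -2  |  -1   1   0 ]
R3 <- R3 - (-8)*R1:  [  0  -3  10  |  -4   0   1 ]
R1 <- R1 - (-3)*R2:  [    1     0    -7  |  -7/2     3     0 ]
R3 <- R3 - (-3)*R2:  [  0   0   4  |  -7   3   1 ]
R3 <- (1/4)*R3:  [    0     0     1  |  -7/4   3/4   1/4 ]
R1 <- R1 - (-7)*R3:  [     1      0      0  |  -63/4   33/4    7/4 ]
R2 <- R2 - (-2)*R3:  [    0     1     0  |  -9/2   5/2   1/2 ]
Right block of [I | A^{-1}] is the inverse:
[ -63/4  33/4  7/4 ]
[  -9/2   5/2  1/2 ]
[  -7/4   3/4  1/4 ]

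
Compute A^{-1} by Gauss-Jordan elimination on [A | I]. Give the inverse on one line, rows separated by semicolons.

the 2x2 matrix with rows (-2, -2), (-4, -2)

Gauss-Jordan on [A | I]:
R1 <- (1/-2)*R1:  [    1     1  |  -1/2     0 ]
R2 <- R2 - (-4)*R1:  [  0   2  |  -2   1 ]
R2 <- (1/2)*R2:  [   0    1  |   -1  1/2 ]
R1 <- R1 - (1)*R2:  [    1     0  |   1/2  -1/2 ]
Right block of [I | A^{-1}] is the inverse:
[ 1/2  -1/2 ]
[  -1   1/2 ]

inverse = [1/2 -1/2; -1 1/2]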